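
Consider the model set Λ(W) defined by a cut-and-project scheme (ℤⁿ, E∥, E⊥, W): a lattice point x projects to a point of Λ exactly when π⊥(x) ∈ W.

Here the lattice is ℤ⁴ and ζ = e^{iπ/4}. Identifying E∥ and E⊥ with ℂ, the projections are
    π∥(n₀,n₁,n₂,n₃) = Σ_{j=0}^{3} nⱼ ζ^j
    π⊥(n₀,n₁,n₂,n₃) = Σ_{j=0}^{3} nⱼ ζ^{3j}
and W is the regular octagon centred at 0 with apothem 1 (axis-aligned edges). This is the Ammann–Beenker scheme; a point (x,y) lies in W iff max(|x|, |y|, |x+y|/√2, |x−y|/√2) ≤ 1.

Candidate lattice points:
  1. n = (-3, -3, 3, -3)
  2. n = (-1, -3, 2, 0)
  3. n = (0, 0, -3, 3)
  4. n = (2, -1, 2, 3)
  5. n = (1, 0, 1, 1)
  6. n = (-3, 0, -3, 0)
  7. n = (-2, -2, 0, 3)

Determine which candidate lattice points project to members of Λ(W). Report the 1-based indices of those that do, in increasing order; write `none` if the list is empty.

π⊥(n) = n₀ + n₁ζ³ + n₂ζ⁶ + n₃ζ⁹ where ζ = e^{iπ/4}.
#1 (-3, -3, 3, -3): internal (-3.00000, -7.24264); octagon support 7.24264 vs apothem 1 → ∉ W
#2 (-1, -3, 2, 0): internal (1.12132, -4.12132); octagon support 4.12132 vs apothem 1 → ∉ W
#3 (0, 0, -3, 3): internal (2.12132, 5.12132); octagon support 5.12132 vs apothem 1 → ∉ W
#4 (2, -1, 2, 3): internal (4.82843, -0.58579); octagon support 4.82843 vs apothem 1 → ∉ W
#5 (1, 0, 1, 1): internal (1.70711, -0.29289); octagon support 1.70711 vs apothem 1 → ∉ W
#6 (-3, 0, -3, 0): internal (-3.00000, 3.00000); octagon support 4.24264 vs apothem 1 → ∉ W
#7 (-2, -2, 0, 3): internal (1.53553, 0.70711); octagon support 1.58579 vs apothem 1 → ∉ W

none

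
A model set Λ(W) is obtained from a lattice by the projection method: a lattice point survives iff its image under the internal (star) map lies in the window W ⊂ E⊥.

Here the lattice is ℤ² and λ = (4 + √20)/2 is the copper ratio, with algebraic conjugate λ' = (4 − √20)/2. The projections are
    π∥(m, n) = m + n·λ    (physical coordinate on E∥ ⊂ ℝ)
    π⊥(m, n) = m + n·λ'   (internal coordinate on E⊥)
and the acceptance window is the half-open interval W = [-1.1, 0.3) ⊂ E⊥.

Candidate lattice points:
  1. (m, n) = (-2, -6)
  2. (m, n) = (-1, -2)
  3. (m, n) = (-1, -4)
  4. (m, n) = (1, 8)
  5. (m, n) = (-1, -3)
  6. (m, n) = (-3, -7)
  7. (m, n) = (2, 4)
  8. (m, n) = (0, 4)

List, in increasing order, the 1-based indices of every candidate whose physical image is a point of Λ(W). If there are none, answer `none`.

1, 2, 3, 4, 5, 8

Numerically λ ≈ 4.23607 and λ' = −1/λ ≈ -0.23607.
[1] lift (-2,-6): star map gives -0.58359; window check -1.1 ≤ -0.58359 < 0.3 is true → IN Λ
[2] lift (-1,-2): star map gives -0.52786; window check -1.1 ≤ -0.52786 < 0.3 is true → IN Λ
[3] lift (-1,-4): star map gives -0.05573; window check -1.1 ≤ -0.05573 < 0.3 is true → IN Λ
[4] lift (1,8): star map gives -0.88854; window check -1.1 ≤ -0.88854 < 0.3 is true → IN Λ
[5] lift (-1,-3): star map gives -0.29180; window check -1.1 ≤ -0.29180 < 0.3 is true → IN Λ
[6] lift (-3,-7): star map gives -1.34752; window check -1.1 ≤ -1.34752 < 0.3 is false → out
[7] lift (2,4): star map gives 1.05573; window check -1.1 ≤ 1.05573 < 0.3 is false → out
[8] lift (0,4): star map gives -0.94427; window check -1.1 ≤ -0.94427 < 0.3 is true → IN Λ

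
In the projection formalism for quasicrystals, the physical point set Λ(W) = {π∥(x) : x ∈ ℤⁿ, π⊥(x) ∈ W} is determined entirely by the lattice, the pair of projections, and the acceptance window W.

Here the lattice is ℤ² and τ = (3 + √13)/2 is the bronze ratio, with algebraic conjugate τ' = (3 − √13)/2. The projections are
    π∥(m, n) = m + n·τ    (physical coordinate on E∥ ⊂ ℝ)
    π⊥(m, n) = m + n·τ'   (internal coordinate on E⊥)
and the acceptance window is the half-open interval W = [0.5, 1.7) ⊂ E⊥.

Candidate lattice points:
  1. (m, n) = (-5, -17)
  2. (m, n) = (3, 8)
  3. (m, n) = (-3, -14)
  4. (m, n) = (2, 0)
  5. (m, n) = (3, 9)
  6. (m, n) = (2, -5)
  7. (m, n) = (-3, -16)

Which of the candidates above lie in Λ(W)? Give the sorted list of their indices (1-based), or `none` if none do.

2, 3

τ' = (3−√13)/2 ≈ -0.30278.
candidate 1: (m,n)=(-5,-17) → π∥ = -5-17·τ ≈ -61.14719, π⊥ = -5-17·τ' ≈ 0.14719 ∉ [0.5, 1.7) ⇒ out
candidate 2: (m,n)=(3,8) → π∥ = 3+8·τ ≈ 29.42221, π⊥ = 3+8·τ' ≈ 0.57779 ∈ [0.5, 1.7) ⇒ IN Λ
candidate 3: (m,n)=(-3,-14) → π∥ = -3-14·τ ≈ -49.23886, π⊥ = -3-14·τ' ≈ 1.23886 ∈ [0.5, 1.7) ⇒ IN Λ
candidate 4: (m,n)=(2,0) → π∥ = 2+0·τ ≈ 2.00000, π⊥ = 2+0·τ' ≈ 2.00000 ∉ [0.5, 1.7) ⇒ out
candidate 5: (m,n)=(3,9) → π∥ = 3+9·τ ≈ 32.72498, π⊥ = 3+9·τ' ≈ 0.27502 ∉ [0.5, 1.7) ⇒ out
candidate 6: (m,n)=(2,-5) → π∥ = 2-5·τ ≈ -14.51388, π⊥ = 2-5·τ' ≈ 3.51388 ∉ [0.5, 1.7) ⇒ out
candidate 7: (m,n)=(-3,-16) → π∥ = -3-16·τ ≈ -55.84441, π⊥ = -3-16·τ' ≈ 1.84441 ∉ [0.5, 1.7) ⇒ out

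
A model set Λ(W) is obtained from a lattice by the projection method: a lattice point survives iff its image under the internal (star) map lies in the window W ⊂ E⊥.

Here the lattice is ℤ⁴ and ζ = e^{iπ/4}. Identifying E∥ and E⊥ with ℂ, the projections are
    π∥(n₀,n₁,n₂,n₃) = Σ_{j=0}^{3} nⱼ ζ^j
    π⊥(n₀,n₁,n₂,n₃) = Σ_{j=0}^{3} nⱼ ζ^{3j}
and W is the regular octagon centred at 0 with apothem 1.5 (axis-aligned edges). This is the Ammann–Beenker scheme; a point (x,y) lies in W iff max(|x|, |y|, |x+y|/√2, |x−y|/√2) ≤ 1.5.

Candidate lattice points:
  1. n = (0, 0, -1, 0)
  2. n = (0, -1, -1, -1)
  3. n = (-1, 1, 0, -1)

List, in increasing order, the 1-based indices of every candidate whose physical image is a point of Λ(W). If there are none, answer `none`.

1, 2

π⊥(n) = n₀ + n₁ζ³ + n₂ζ⁶ + n₃ζ⁹ where ζ = e^{iπ/4}.
candidate 1: n = (0, 0, -1, 0) → π⊥ ≈ (+0.00000, +1.00000); max(|x|,|y|,|x±y|/√2) = 1.00000 ≤ 1.5 ⇒ ∈ W
candidate 2: n = (0, -1, -1, -1) → π⊥ ≈ (+0.00000, -0.41421); max(|x|,|y|,|x±y|/√2) = 0.41421 ≤ 1.5 ⇒ ∈ W
candidate 3: n = (-1, 1, 0, -1) → π⊥ ≈ (-2.41421, +0.00000); max(|x|,|y|,|x±y|/√2) = 2.41421 > 1.5 ⇒ ∉ W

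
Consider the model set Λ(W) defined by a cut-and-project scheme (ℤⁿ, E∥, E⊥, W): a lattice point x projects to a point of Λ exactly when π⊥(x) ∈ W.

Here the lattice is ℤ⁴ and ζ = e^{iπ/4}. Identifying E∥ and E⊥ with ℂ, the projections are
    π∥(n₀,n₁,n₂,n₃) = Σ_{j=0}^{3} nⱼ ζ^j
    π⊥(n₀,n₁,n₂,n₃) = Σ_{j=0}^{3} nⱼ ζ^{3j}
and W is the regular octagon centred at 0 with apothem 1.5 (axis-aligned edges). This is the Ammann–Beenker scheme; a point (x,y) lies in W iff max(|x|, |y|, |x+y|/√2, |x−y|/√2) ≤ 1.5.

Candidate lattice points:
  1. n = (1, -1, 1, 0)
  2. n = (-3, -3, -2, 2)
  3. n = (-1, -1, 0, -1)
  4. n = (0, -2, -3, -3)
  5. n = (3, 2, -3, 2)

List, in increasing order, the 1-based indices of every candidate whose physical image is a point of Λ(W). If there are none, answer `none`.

π⊥(n) = n₀ + n₁ζ³ + n₂ζ⁶ + n₃ζ⁹ where ζ = e^{iπ/4}.
#1 (1, -1, 1, 0): internal (1.7071, -1.7071); octagon support 2.4142 vs apothem 1.5 → ∉ W
#2 (-3, -3, -2, 2): internal (0.5355, 1.2929); octagon support 1.2929 vs apothem 1.5 → ∈ W
#3 (-1, -1, 0, -1): internal (-1.0000, -1.4142); octagon support 1.7071 vs apothem 1.5 → ∉ W
#4 (0, -2, -3, -3): internal (-0.7071, -0.5355); octagon support 0.8787 vs apothem 1.5 → ∈ W
#5 (3, 2, -3, 2): internal (3.0000, 5.8284); octagon support 6.2426 vs apothem 1.5 → ∉ W

2, 4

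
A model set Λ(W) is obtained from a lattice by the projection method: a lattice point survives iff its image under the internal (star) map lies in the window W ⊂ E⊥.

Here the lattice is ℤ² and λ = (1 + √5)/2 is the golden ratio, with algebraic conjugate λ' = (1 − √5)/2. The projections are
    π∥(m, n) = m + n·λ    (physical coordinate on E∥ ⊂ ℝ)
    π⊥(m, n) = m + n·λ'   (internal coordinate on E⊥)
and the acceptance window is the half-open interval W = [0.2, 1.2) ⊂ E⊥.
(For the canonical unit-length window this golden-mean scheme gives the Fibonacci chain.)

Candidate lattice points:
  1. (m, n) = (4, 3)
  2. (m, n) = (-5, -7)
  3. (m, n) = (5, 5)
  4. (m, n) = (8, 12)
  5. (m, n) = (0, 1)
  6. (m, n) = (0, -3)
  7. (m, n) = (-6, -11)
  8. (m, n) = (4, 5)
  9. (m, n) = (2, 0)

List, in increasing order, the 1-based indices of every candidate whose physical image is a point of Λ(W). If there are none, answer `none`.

Compute λ' = (1−√5)/2 = -0.618034, so π⊥(m,n) = m -0.618034·n.
[1] lift (4,3): star map gives 2.145898; window check 0.2 ≤ 2.145898 < 1.2 is false → out
[2] lift (-5,-7): star map gives -0.673762; window check 0.2 ≤ -0.673762 < 1.2 is false → out
[3] lift (5,5): star map gives 1.909830; window check 0.2 ≤ 1.909830 < 1.2 is false → out
[4] lift (8,12): star map gives 0.583592; window check 0.2 ≤ 0.583592 < 1.2 is true → IN Λ
[5] lift (0,1): star map gives -0.618034; window check 0.2 ≤ -0.618034 < 1.2 is false → out
[6] lift (0,-3): star map gives 1.854102; window check 0.2 ≤ 1.854102 < 1.2 is false → out
[7] lift (-6,-11): star map gives 0.798374; window check 0.2 ≤ 0.798374 < 1.2 is true → IN Λ
[8] lift (4,5): star map gives 0.909830; window check 0.2 ≤ 0.909830 < 1.2 is true → IN Λ
[9] lift (2,0): star map gives 2.000000; window check 0.2 ≤ 2.000000 < 1.2 is false → out

4, 7, 8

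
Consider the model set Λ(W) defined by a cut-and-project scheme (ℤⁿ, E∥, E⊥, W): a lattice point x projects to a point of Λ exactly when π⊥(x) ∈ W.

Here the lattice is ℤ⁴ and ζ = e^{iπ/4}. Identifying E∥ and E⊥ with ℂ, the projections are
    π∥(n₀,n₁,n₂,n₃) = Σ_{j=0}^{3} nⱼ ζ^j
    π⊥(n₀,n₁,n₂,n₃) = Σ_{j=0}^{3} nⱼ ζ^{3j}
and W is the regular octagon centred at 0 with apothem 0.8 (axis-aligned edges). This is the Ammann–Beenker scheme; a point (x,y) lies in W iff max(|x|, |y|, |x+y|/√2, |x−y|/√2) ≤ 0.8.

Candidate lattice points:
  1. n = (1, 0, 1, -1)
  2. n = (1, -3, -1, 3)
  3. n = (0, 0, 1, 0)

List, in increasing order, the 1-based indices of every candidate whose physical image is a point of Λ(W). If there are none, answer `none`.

none

With ζ = e^{iπ/4} the internal vectors are ζ^0,ζ^3,ζ^6,ζ^9.
#1 (1, 0, 1, -1): internal (0.292893, -1.707107); octagon support 1.707107 vs apothem 0.8 → ∉ W
#2 (1, -3, -1, 3): internal (5.242641, 1.000000); octagon support 5.242641 vs apothem 0.8 → ∉ W
#3 (0, 0, 1, 0): internal (0.000000, -1.000000); octagon support 1.000000 vs apothem 0.8 → ∉ W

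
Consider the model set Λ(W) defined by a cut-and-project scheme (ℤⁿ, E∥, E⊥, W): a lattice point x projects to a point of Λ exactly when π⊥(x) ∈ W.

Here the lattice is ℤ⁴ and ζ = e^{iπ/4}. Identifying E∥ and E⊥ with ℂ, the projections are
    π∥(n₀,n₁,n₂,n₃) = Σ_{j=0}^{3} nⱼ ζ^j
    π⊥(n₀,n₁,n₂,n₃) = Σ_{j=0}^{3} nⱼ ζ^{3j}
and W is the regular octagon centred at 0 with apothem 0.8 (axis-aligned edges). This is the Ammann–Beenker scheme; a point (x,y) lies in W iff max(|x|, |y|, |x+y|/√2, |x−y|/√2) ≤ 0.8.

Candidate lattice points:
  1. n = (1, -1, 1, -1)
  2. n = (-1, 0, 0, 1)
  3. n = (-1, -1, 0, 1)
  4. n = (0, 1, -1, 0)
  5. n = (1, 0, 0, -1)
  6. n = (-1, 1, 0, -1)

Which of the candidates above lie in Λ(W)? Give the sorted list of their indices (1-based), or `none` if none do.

2, 3, 5

With ζ = e^{iπ/4} the internal vectors are ζ^0,ζ^3,ζ^6,ζ^9.
#1 (1, -1, 1, -1): internal (1.000000, -2.414214); octagon support 2.414214 vs apothem 0.8 → ∉ W
#2 (-1, 0, 0, 1): internal (-0.292893, 0.707107); octagon support 0.707107 vs apothem 0.8 → ∈ W
#3 (-1, -1, 0, 1): internal (0.414214, 0.000000); octagon support 0.414214 vs apothem 0.8 → ∈ W
#4 (0, 1, -1, 0): internal (-0.707107, 1.707107); octagon support 1.707107 vs apothem 0.8 → ∉ W
#5 (1, 0, 0, -1): internal (0.292893, -0.707107); octagon support 0.707107 vs apothem 0.8 → ∈ W
#6 (-1, 1, 0, -1): internal (-2.414214, 0.000000); octagon support 2.414214 vs apothem 0.8 → ∉ W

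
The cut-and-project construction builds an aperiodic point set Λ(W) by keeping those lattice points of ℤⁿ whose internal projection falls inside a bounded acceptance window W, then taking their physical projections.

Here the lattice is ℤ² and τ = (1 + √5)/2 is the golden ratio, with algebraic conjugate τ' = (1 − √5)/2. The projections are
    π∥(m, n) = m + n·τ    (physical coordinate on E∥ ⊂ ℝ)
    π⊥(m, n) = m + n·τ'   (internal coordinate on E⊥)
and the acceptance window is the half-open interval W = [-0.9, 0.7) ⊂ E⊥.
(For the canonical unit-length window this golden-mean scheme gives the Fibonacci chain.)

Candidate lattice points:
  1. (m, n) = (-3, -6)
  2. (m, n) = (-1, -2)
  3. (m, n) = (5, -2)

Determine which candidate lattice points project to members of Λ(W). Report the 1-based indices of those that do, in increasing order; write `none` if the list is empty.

Compute τ' = (1−√5)/2 = -0.618034, so π⊥(m,n) = m -0.618034·n.
#1 (-3,-6): internal coord -3 + (-6)·τ' = +0.708204; +0.708204 ∉ [-0.9, 0.7) → out
#2 (-1,-2): internal coord -1 + (-2)·τ' = +0.236068; +0.236068 ∈ [-0.9, 0.7) → IN Λ
#3 (5,-2): internal coord 5 + (-2)·τ' = +6.236068; +6.236068 ∉ [-0.9, 0.7) → out

2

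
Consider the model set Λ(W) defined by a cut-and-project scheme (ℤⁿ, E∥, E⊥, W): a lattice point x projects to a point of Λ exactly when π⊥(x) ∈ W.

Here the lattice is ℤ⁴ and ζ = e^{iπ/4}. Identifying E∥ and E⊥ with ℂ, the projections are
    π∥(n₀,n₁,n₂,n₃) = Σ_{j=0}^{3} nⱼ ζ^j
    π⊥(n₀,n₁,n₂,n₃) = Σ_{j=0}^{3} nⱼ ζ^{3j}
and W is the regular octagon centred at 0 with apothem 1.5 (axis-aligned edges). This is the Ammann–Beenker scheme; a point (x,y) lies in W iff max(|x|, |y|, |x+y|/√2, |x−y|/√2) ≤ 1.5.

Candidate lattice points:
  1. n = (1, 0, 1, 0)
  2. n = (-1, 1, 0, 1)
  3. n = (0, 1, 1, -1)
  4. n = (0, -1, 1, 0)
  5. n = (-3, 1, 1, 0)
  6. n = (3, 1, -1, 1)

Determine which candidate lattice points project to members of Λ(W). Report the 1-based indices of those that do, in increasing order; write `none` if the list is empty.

π⊥(n) = n₀ + n₁ζ³ + n₂ζ⁶ + n₃ζ⁹ where ζ = e^{iπ/4}.
candidate 1: n = (1, 0, 1, 0) → π⊥ ≈ (+1.000000, -1.000000); max(|x|,|y|,|x±y|/√2) = 1.414214 ≤ 1.5 ⇒ ∈ W
candidate 2: n = (-1, 1, 0, 1) → π⊥ ≈ (-1.000000, +1.414214); max(|x|,|y|,|x±y|/√2) = 1.707107 > 1.5 ⇒ ∉ W
candidate 3: n = (0, 1, 1, -1) → π⊥ ≈ (-1.414214, -1.000000); max(|x|,|y|,|x±y|/√2) = 1.707107 > 1.5 ⇒ ∉ W
candidate 4: n = (0, -1, 1, 0) → π⊥ ≈ (+0.707107, -1.707107); max(|x|,|y|,|x±y|/√2) = 1.707107 > 1.5 ⇒ ∉ W
candidate 5: n = (-3, 1, 1, 0) → π⊥ ≈ (-3.707107, -0.292893); max(|x|,|y|,|x±y|/√2) = 3.707107 > 1.5 ⇒ ∉ W
candidate 6: n = (3, 1, -1, 1) → π⊥ ≈ (+3.000000, +2.414214); max(|x|,|y|,|x±y|/√2) = 3.828427 > 1.5 ⇒ ∉ W

1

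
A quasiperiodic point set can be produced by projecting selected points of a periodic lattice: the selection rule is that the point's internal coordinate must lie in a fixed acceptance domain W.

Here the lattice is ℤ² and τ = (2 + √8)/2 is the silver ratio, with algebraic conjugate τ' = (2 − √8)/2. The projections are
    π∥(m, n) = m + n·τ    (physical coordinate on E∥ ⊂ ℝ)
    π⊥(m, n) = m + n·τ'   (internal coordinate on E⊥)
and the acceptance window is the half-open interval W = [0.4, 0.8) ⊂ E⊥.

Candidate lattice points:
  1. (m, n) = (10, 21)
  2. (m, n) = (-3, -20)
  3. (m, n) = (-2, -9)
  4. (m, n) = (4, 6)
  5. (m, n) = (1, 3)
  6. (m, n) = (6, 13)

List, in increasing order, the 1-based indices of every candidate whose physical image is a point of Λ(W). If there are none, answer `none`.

6

τ' = (2−√8)/2 ≈ -0.414214.
candidate 1: (m,n)=(10,21) → π∥ = 10+21·τ ≈ 60.698485, π⊥ = 10+21·τ' ≈ 1.301515 ∉ [0.4, 0.8) ⇒ out
candidate 2: (m,n)=(-3,-20) → π∥ = -3-20·τ ≈ -51.284271, π⊥ = -3-20·τ' ≈ 5.284271 ∉ [0.4, 0.8) ⇒ out
candidate 3: (m,n)=(-2,-9) → π∥ = -2-9·τ ≈ -23.727922, π⊥ = -2-9·τ' ≈ 1.727922 ∉ [0.4, 0.8) ⇒ out
candidate 4: (m,n)=(4,6) → π∥ = 4+6·τ ≈ 18.485281, π⊥ = 4+6·τ' ≈ 1.514719 ∉ [0.4, 0.8) ⇒ out
candidate 5: (m,n)=(1,3) → π∥ = 1+3·τ ≈ 8.242641, π⊥ = 1+3·τ' ≈ -0.242641 ∉ [0.4, 0.8) ⇒ out
candidate 6: (m,n)=(6,13) → π∥ = 6+13·τ ≈ 37.384776, π⊥ = 6+13·τ' ≈ 0.615224 ∈ [0.4, 0.8) ⇒ IN Λ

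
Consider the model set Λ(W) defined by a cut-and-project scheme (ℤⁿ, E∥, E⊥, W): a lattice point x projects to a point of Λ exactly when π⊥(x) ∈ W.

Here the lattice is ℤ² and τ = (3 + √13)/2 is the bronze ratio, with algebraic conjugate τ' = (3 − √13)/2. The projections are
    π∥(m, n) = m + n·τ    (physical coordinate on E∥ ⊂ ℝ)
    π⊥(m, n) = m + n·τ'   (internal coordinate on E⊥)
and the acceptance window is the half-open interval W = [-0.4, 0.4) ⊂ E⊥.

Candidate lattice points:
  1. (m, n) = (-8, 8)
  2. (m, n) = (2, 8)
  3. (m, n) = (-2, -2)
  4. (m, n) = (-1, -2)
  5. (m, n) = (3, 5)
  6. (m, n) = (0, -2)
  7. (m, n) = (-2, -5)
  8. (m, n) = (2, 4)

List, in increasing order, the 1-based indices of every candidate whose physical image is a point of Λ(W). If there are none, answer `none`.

4

Numerically τ ≈ 3.30278 and τ' = −1/τ ≈ -0.30278.
[1] lift (-8,8): star map gives -10.42221; window check -0.4 ≤ -10.42221 < 0.4 is false → out
[2] lift (2,8): star map gives -0.42221; window check -0.4 ≤ -0.42221 < 0.4 is false → out
[3] lift (-2,-2): star map gives -1.39445; window check -0.4 ≤ -1.39445 < 0.4 is false → out
[4] lift (-1,-2): star map gives -0.39445; window check -0.4 ≤ -0.39445 < 0.4 is true → IN Λ
[5] lift (3,5): star map gives 1.48612; window check -0.4 ≤ 1.48612 < 0.4 is false → out
[6] lift (0,-2): star map gives 0.60555; window check -0.4 ≤ 0.60555 < 0.4 is false → out
[7] lift (-2,-5): star map gives -0.48612; window check -0.4 ≤ -0.48612 < 0.4 is false → out
[8] lift (2,4): star map gives 0.78890; window check -0.4 ≤ 0.78890 < 0.4 is false → out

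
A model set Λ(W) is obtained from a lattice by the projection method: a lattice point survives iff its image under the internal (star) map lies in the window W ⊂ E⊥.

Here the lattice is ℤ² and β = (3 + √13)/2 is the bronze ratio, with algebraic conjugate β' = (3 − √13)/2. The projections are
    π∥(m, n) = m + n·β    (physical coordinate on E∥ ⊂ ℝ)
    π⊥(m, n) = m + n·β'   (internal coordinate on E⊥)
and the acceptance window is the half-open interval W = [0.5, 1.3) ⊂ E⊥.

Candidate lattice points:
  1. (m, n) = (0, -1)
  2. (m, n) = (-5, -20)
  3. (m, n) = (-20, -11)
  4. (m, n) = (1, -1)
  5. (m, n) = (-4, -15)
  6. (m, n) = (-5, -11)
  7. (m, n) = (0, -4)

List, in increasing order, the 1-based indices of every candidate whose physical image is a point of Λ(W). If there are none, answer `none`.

Numerically β ≈ 3.3028 and β' = −1/β ≈ -0.3028.
[1] lift (0,-1): star map gives 0.3028; window check 0.5 ≤ 0.3028 < 1.3 is false → out
[2] lift (-5,-20): star map gives 1.0555; window check 0.5 ≤ 1.0555 < 1.3 is true → IN Λ
[3] lift (-20,-11): star map gives -16.6695; window check 0.5 ≤ -16.6695 < 1.3 is false → out
[4] lift (1,-1): star map gives 1.3028; window check 0.5 ≤ 1.3028 < 1.3 is false → out
[5] lift (-4,-15): star map gives 0.5416; window check 0.5 ≤ 0.5416 < 1.3 is true → IN Λ
[6] lift (-5,-11): star map gives -1.6695; window check 0.5 ≤ -1.6695 < 1.3 is false → out
[7] lift (0,-4): star map gives 1.2111; window check 0.5 ≤ 1.2111 < 1.3 is true → IN Λ

2, 5, 7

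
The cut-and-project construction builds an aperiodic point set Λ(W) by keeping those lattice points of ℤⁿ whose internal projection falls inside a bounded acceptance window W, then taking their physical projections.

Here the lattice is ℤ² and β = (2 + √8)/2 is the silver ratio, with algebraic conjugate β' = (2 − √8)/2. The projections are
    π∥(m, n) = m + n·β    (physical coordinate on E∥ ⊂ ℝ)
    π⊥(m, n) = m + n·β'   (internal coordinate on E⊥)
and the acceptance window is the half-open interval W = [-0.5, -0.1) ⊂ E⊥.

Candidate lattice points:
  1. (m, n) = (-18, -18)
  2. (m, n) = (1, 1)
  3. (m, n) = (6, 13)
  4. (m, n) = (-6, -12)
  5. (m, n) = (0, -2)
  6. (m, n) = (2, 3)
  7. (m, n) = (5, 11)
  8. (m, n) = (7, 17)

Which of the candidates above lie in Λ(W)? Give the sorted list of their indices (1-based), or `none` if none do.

Compute β' = (2−√8)/2 = -0.414214, so π⊥(m,n) = m -0.414214·n.
#1 (-18,-18): internal coord -18 + (-18)·β' = -10.544156; -10.544156 ∉ [-0.5, -0.1) → out
#2 (1,1): internal coord 1 + (1)·β' = +0.585786; +0.585786 ∉ [-0.5, -0.1) → out
#3 (6,13): internal coord 6 + (13)·β' = +0.615224; +0.615224 ∉ [-0.5, -0.1) → out
#4 (-6,-12): internal coord -6 + (-12)·β' = -1.029437; -1.029437 ∉ [-0.5, -0.1) → out
#5 (0,-2): internal coord 0 + (-2)·β' = +0.828427; +0.828427 ∉ [-0.5, -0.1) → out
#6 (2,3): internal coord 2 + (3)·β' = +0.757359; +0.757359 ∉ [-0.5, -0.1) → out
#7 (5,11): internal coord 5 + (11)·β' = +0.443651; +0.443651 ∉ [-0.5, -0.1) → out
#8 (7,17): internal coord 7 + (17)·β' = -0.041631; -0.041631 ∉ [-0.5, -0.1) → out

none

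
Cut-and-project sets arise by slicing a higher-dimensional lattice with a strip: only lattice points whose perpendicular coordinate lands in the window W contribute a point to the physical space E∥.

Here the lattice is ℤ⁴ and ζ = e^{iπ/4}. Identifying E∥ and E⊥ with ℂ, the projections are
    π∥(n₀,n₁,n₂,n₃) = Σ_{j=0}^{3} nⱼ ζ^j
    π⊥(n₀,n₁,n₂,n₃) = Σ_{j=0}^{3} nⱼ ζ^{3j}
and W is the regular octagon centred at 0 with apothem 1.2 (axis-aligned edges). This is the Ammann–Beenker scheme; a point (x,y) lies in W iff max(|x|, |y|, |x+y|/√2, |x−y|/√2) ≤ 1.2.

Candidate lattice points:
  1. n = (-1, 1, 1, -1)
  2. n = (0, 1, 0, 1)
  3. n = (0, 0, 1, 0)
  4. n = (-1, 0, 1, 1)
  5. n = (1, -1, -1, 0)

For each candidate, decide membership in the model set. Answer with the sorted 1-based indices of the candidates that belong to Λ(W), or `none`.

3, 4

Internal map: ζ^{3j} for j=0..3 gives (1,0), (−√2/2,√2/2), (0,−1), (√2/2,√2/2).
candidate 1: n = (-1, 1, 1, -1) → π⊥ ≈ (-2.414214, -1.000000); max(|x|,|y|,|x±y|/√2) = 2.414214 > 1.2 ⇒ ∉ W
candidate 2: n = (0, 1, 0, 1) → π⊥ ≈ (+0.000000, +1.414214); max(|x|,|y|,|x±y|/√2) = 1.414214 > 1.2 ⇒ ∉ W
candidate 3: n = (0, 0, 1, 0) → π⊥ ≈ (+0.000000, -1.000000); max(|x|,|y|,|x±y|/√2) = 1.000000 ≤ 1.2 ⇒ ∈ W
candidate 4: n = (-1, 0, 1, 1) → π⊥ ≈ (-0.292893, -0.292893); max(|x|,|y|,|x±y|/√2) = 0.414214 ≤ 1.2 ⇒ ∈ W
candidate 5: n = (1, -1, -1, 0) → π⊥ ≈ (+1.707107, +0.292893); max(|x|,|y|,|x±y|/√2) = 1.707107 > 1.2 ⇒ ∉ W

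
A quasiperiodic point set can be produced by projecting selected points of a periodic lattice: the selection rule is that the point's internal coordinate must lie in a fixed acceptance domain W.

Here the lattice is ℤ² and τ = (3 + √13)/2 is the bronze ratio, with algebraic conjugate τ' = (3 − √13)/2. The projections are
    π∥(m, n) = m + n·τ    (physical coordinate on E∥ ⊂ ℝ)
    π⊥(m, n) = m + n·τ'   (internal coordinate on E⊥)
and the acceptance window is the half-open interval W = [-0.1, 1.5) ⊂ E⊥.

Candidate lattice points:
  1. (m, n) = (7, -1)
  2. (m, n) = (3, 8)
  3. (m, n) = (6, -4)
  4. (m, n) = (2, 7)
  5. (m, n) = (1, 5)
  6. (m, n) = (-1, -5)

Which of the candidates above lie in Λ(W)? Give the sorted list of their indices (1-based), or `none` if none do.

2, 6

Numerically τ ≈ 3.3028 and τ' = −1/τ ≈ -0.3028.
candidate 1: (m,n)=(7,-1) → π∥ = 7-1·τ ≈ 3.6972, π⊥ = 7-1·τ' ≈ 7.3028 ∉ [-0.1, 1.5) ⇒ out
candidate 2: (m,n)=(3,8) → π∥ = 3+8·τ ≈ 29.4222, π⊥ = 3+8·τ' ≈ 0.5778 ∈ [-0.1, 1.5) ⇒ IN Λ
candidate 3: (m,n)=(6,-4) → π∥ = 6-4·τ ≈ -7.2111, π⊥ = 6-4·τ' ≈ 7.2111 ∉ [-0.1, 1.5) ⇒ out
candidate 4: (m,n)=(2,7) → π∥ = 2+7·τ ≈ 25.1194, π⊥ = 2+7·τ' ≈ -0.1194 ∉ [-0.1, 1.5) ⇒ out
candidate 5: (m,n)=(1,5) → π∥ = 1+5·τ ≈ 17.5139, π⊥ = 1+5·τ' ≈ -0.5139 ∉ [-0.1, 1.5) ⇒ out
candidate 6: (m,n)=(-1,-5) → π∥ = -1-5·τ ≈ -17.5139, π⊥ = -1-5·τ' ≈ 0.5139 ∈ [-0.1, 1.5) ⇒ IN Λ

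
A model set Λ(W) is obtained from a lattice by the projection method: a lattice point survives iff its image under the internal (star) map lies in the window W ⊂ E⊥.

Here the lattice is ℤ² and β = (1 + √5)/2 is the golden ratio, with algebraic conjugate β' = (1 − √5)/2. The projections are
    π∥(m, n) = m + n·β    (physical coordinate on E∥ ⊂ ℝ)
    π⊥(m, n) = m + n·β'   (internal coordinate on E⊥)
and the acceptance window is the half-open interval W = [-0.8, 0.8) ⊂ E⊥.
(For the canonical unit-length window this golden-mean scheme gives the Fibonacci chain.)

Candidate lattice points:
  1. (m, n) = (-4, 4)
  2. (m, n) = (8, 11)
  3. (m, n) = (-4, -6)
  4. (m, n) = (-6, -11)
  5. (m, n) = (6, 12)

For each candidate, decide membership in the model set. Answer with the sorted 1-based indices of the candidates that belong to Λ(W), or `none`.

3, 4

Numerically β ≈ 1.618034 and β' = −1/β ≈ -0.618034.
#1 (-4,4): internal coord -4 + (4)·β' = -6.472136; -6.472136 ∉ [-0.8, 0.8) → out
#2 (8,11): internal coord 8 + (11)·β' = +1.201626; +1.201626 ∉ [-0.8, 0.8) → out
#3 (-4,-6): internal coord -4 + (-6)·β' = -0.291796; -0.291796 ∈ [-0.8, 0.8) → IN Λ
#4 (-6,-11): internal coord -6 + (-11)·β' = +0.798374; +0.798374 ∈ [-0.8, 0.8) → IN Λ
#5 (6,12): internal coord 6 + (12)·β' = -1.416408; -1.416408 ∉ [-0.8, 0.8) → out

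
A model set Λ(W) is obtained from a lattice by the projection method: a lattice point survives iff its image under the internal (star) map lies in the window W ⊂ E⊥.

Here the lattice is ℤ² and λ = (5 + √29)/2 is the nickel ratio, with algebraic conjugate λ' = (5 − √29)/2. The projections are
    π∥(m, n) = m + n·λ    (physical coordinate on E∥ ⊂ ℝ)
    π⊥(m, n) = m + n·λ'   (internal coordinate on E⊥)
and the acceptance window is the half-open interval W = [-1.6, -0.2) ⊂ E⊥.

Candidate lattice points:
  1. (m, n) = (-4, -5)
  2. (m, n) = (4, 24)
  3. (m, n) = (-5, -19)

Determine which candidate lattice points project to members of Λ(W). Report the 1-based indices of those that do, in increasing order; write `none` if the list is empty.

2, 3

λ' = (5−√29)/2 ≈ -0.1926.
#1 (-4,-5): internal coord -4 + (-5)·λ' = -3.0371; -3.0371 ∉ [-1.6, -0.2) → out
#2 (4,24): internal coord 4 + (24)·λ' = -0.6220; -0.6220 ∈ [-1.6, -0.2) → IN Λ
#3 (-5,-19): internal coord -5 + (-19)·λ' = -1.3409; -1.3409 ∈ [-1.6, -0.2) → IN Λ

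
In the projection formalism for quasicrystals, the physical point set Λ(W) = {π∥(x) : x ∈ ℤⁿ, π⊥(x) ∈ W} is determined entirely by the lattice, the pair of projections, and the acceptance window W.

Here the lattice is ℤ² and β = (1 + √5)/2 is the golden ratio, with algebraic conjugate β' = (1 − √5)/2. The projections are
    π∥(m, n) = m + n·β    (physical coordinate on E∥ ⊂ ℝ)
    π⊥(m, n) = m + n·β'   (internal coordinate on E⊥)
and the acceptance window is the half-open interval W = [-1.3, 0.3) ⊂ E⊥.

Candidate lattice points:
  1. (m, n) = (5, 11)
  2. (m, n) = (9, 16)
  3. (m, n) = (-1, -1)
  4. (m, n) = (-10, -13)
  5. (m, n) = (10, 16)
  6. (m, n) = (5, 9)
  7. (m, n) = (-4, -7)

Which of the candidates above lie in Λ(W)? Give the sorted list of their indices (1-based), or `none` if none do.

2, 3, 5, 6

β' = (1−√5)/2 ≈ -0.618034.
#1 (5,11): internal coord 5 + (11)·β' = -1.798374; -1.798374 ∉ [-1.3, 0.3) → out
#2 (9,16): internal coord 9 + (16)·β' = -0.888544; -0.888544 ∈ [-1.3, 0.3) → IN Λ
#3 (-1,-1): internal coord -1 + (-1)·β' = -0.381966; -0.381966 ∈ [-1.3, 0.3) → IN Λ
#4 (-10,-13): internal coord -10 + (-13)·β' = -1.965558; -1.965558 ∉ [-1.3, 0.3) → out
#5 (10,16): internal coord 10 + (16)·β' = +0.111456; +0.111456 ∈ [-1.3, 0.3) → IN Λ
#6 (5,9): internal coord 5 + (9)·β' = -0.562306; -0.562306 ∈ [-1.3, 0.3) → IN Λ
#7 (-4,-7): internal coord -4 + (-7)·β' = +0.326238; +0.326238 ∉ [-1.3, 0.3) → out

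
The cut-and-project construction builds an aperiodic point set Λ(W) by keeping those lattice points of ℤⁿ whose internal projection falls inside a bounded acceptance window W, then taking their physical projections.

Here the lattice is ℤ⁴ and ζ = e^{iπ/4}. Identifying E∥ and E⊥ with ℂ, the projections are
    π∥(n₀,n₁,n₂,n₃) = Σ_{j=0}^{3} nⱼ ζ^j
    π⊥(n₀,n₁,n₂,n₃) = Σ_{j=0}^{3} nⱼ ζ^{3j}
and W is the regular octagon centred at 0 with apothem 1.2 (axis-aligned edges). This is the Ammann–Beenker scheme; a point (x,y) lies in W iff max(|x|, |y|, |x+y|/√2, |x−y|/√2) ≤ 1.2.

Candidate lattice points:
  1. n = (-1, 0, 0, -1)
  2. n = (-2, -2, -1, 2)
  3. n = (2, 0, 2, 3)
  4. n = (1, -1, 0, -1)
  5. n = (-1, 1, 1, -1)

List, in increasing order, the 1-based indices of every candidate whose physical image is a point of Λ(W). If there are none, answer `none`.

none

Internal map: ζ^{3j} for j=0..3 gives (1,0), (−√2/2,√2/2), (0,−1), (√2/2,√2/2).
candidate 1: n = (-1, 0, 0, -1) → π⊥ ≈ (-1.70711, -0.70711); max(|x|,|y|,|x±y|/√2) = 1.70711 > 1.2 ⇒ ∉ W
candidate 2: n = (-2, -2, -1, 2) → π⊥ ≈ (+0.82843, +1.00000); max(|x|,|y|,|x±y|/√2) = 1.29289 > 1.2 ⇒ ∉ W
candidate 3: n = (2, 0, 2, 3) → π⊥ ≈ (+4.12132, +0.12132); max(|x|,|y|,|x±y|/√2) = 4.12132 > 1.2 ⇒ ∉ W
candidate 4: n = (1, -1, 0, -1) → π⊥ ≈ (+1.00000, -1.41421); max(|x|,|y|,|x±y|/√2) = 1.70711 > 1.2 ⇒ ∉ W
candidate 5: n = (-1, 1, 1, -1) → π⊥ ≈ (-2.41421, -1.00000); max(|x|,|y|,|x±y|/√2) = 2.41421 > 1.2 ⇒ ∉ W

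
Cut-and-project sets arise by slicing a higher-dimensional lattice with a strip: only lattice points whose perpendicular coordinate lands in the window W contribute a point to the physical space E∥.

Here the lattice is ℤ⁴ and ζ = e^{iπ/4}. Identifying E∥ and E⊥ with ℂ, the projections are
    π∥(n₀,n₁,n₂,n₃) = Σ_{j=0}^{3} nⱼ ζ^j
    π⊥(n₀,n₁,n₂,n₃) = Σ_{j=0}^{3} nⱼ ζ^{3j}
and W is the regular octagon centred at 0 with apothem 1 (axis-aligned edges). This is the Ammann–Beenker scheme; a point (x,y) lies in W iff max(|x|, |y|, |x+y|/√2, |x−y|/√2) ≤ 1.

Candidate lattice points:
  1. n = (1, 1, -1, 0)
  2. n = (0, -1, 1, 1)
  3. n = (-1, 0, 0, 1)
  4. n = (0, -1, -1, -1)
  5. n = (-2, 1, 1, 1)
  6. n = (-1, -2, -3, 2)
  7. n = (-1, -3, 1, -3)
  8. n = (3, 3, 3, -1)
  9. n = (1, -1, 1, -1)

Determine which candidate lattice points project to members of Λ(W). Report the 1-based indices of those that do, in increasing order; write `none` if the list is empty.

3, 4

Internal map: ζ^{3j} for j=0..3 gives (1,0), (−√2/2,√2/2), (0,−1), (√2/2,√2/2).
candidate 1: n = (1, 1, -1, 0) → π⊥ ≈ (+0.2929, +1.7071); max(|x|,|y|,|x±y|/√2) = 1.7071 > 1 ⇒ ∉ W
candidate 2: n = (0, -1, 1, 1) → π⊥ ≈ (+1.4142, -1.0000); max(|x|,|y|,|x±y|/√2) = 1.7071 > 1 ⇒ ∉ W
candidate 3: n = (-1, 0, 0, 1) → π⊥ ≈ (-0.2929, +0.7071); max(|x|,|y|,|x±y|/√2) = 0.7071 ≤ 1 ⇒ ∈ W
candidate 4: n = (0, -1, -1, -1) → π⊥ ≈ (+0.0000, -0.4142); max(|x|,|y|,|x±y|/√2) = 0.4142 ≤ 1 ⇒ ∈ W
candidate 5: n = (-2, 1, 1, 1) → π⊥ ≈ (-2.0000, +0.4142); max(|x|,|y|,|x±y|/√2) = 2.0000 > 1 ⇒ ∉ W
candidate 6: n = (-1, -2, -3, 2) → π⊥ ≈ (+1.8284, +3.0000); max(|x|,|y|,|x±y|/√2) = 3.4142 > 1 ⇒ ∉ W
candidate 7: n = (-1, -3, 1, -3) → π⊥ ≈ (-1.0000, -5.2426); max(|x|,|y|,|x±y|/√2) = 5.2426 > 1 ⇒ ∉ W
candidate 8: n = (3, 3, 3, -1) → π⊥ ≈ (+0.1716, -1.5858); max(|x|,|y|,|x±y|/√2) = 1.5858 > 1 ⇒ ∉ W
candidate 9: n = (1, -1, 1, -1) → π⊥ ≈ (+1.0000, -2.4142); max(|x|,|y|,|x±y|/√2) = 2.4142 > 1 ⇒ ∉ W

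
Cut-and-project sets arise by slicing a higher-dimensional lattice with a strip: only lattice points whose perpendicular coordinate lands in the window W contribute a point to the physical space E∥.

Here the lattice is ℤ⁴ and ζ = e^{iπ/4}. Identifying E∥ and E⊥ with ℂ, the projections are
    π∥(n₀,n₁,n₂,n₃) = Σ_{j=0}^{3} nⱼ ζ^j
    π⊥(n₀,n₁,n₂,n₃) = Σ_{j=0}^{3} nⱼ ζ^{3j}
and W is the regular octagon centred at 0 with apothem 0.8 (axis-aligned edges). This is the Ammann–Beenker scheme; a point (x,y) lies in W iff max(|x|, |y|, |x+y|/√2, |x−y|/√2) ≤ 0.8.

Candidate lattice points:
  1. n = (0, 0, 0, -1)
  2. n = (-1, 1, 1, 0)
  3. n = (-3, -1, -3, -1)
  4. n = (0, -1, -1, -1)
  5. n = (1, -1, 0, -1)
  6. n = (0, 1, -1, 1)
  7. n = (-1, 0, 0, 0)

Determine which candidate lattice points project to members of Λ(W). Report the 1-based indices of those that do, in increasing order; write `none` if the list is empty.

4

Internal map: ζ^{3j} for j=0..3 gives (1,0), (−√2/2,√2/2), (0,−1), (√2/2,√2/2).
#1 (0, 0, 0, -1): internal (-0.7071, -0.7071); octagon support 1.0000 vs apothem 0.8 → ∉ W
#2 (-1, 1, 1, 0): internal (-1.7071, -0.2929); octagon support 1.7071 vs apothem 0.8 → ∉ W
#3 (-3, -1, -3, -1): internal (-3.0000, 1.5858); octagon support 3.2426 vs apothem 0.8 → ∉ W
#4 (0, -1, -1, -1): internal (0.0000, -0.4142); octagon support 0.4142 vs apothem 0.8 → ∈ W
#5 (1, -1, 0, -1): internal (1.0000, -1.4142); octagon support 1.7071 vs apothem 0.8 → ∉ W
#6 (0, 1, -1, 1): internal (0.0000, 2.4142); octagon support 2.4142 vs apothem 0.8 → ∉ W
#7 (-1, 0, 0, 0): internal (-1.0000, 0.0000); octagon support 1.0000 vs apothem 0.8 → ∉ W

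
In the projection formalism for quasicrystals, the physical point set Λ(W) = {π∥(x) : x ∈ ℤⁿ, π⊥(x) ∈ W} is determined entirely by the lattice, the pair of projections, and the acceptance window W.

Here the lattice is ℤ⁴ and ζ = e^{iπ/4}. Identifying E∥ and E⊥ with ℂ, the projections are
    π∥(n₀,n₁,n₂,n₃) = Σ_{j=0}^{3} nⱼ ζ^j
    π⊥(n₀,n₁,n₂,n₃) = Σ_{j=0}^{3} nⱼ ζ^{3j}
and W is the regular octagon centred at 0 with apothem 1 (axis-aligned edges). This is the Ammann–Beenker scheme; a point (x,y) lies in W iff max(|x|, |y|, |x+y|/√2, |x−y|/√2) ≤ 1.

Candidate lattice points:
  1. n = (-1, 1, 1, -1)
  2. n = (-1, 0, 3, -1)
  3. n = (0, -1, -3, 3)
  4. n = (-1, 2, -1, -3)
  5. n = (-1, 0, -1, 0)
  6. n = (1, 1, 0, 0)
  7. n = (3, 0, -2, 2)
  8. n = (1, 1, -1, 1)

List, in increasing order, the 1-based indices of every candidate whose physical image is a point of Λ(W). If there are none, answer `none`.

6

Internal map: ζ^{3j} for j=0..3 gives (1,0), (−√2/2,√2/2), (0,−1), (√2/2,√2/2).
candidate 1: n = (-1, 1, 1, -1) → π⊥ ≈ (-2.41421, -1.00000); max(|x|,|y|,|x±y|/√2) = 2.41421 > 1 ⇒ ∉ W
candidate 2: n = (-1, 0, 3, -1) → π⊥ ≈ (-1.70711, -3.70711); max(|x|,|y|,|x±y|/√2) = 3.82843 > 1 ⇒ ∉ W
candidate 3: n = (0, -1, -3, 3) → π⊥ ≈ (+2.82843, +4.41421); max(|x|,|y|,|x±y|/√2) = 5.12132 > 1 ⇒ ∉ W
candidate 4: n = (-1, 2, -1, -3) → π⊥ ≈ (-4.53553, +0.29289); max(|x|,|y|,|x±y|/√2) = 4.53553 > 1 ⇒ ∉ W
candidate 5: n = (-1, 0, -1, 0) → π⊥ ≈ (-1.00000, +1.00000); max(|x|,|y|,|x±y|/√2) = 1.41421 > 1 ⇒ ∉ W
candidate 6: n = (1, 1, 0, 0) → π⊥ ≈ (+0.29289, +0.70711); max(|x|,|y|,|x±y|/√2) = 0.70711 ≤ 1 ⇒ ∈ W
candidate 7: n = (3, 0, -2, 2) → π⊥ ≈ (+4.41421, +3.41421); max(|x|,|y|,|x±y|/√2) = 5.53553 > 1 ⇒ ∉ W
candidate 8: n = (1, 1, -1, 1) → π⊥ ≈ (+1.00000, +2.41421); max(|x|,|y|,|x±y|/√2) = 2.41421 > 1 ⇒ ∉ W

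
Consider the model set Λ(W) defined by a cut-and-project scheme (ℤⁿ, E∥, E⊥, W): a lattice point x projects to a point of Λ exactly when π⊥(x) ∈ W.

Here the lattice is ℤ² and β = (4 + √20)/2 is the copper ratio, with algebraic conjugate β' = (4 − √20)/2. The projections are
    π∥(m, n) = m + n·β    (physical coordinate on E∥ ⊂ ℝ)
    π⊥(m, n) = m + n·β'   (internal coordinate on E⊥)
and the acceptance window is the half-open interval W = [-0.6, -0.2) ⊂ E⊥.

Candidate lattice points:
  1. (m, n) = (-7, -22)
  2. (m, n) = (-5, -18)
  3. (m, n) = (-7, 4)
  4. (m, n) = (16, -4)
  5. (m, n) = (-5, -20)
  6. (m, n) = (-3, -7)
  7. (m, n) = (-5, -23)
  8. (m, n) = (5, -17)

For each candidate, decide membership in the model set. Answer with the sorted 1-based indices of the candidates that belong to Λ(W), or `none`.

Numerically β ≈ 4.23607 and β' = −1/β ≈ -0.23607.
[1] lift (-7,-22): star map gives -1.80650; window check -0.6 ≤ -1.80650 < -0.2 is false → out
[2] lift (-5,-18): star map gives -0.75078; window check -0.6 ≤ -0.75078 < -0.2 is false → out
[3] lift (-7,4): star map gives -7.94427; window check -0.6 ≤ -7.94427 < -0.2 is false → out
[4] lift (16,-4): star map gives 16.94427; window check -0.6 ≤ 16.94427 < -0.2 is false → out
[5] lift (-5,-20): star map gives -0.27864; window check -0.6 ≤ -0.27864 < -0.2 is true → IN Λ
[6] lift (-3,-7): star map gives -1.34752; window check -0.6 ≤ -1.34752 < -0.2 is false → out
[7] lift (-5,-23): star map gives 0.42956; window check -0.6 ≤ 0.42956 < -0.2 is false → out
[8] lift (5,-17): star map gives 9.01316; window check -0.6 ≤ 9.01316 < -0.2 is false → out

5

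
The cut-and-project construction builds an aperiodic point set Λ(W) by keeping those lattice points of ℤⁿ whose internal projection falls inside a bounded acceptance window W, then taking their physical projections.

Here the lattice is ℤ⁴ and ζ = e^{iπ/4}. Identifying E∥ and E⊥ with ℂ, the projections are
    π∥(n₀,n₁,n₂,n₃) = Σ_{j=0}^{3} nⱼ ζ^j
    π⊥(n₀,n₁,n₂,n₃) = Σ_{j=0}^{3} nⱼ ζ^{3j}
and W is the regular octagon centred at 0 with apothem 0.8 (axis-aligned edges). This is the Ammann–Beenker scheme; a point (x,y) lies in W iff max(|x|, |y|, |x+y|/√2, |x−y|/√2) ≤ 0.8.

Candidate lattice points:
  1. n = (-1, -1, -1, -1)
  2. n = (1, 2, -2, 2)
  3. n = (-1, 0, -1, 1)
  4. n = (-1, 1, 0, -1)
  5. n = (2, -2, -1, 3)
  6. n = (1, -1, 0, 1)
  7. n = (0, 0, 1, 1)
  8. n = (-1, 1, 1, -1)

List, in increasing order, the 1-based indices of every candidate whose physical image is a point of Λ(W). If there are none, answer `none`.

With ζ = e^{iπ/4} the internal vectors are ζ^0,ζ^3,ζ^6,ζ^9.
candidate 1: n = (-1, -1, -1, -1) → π⊥ ≈ (-1.000000, -0.414214); max(|x|,|y|,|x±y|/√2) = 1.000000 > 0.8 ⇒ ∉ W
candidate 2: n = (1, 2, -2, 2) → π⊥ ≈ (+1.000000, +4.828427); max(|x|,|y|,|x±y|/√2) = 4.828427 > 0.8 ⇒ ∉ W
candidate 3: n = (-1, 0, -1, 1) → π⊥ ≈ (-0.292893, +1.707107); max(|x|,|y|,|x±y|/√2) = 1.707107 > 0.8 ⇒ ∉ W
candidate 4: n = (-1, 1, 0, -1) → π⊥ ≈ (-2.414214, +0.000000); max(|x|,|y|,|x±y|/√2) = 2.414214 > 0.8 ⇒ ∉ W
candidate 5: n = (2, -2, -1, 3) → π⊥ ≈ (+5.535534, +1.707107); max(|x|,|y|,|x±y|/√2) = 5.535534 > 0.8 ⇒ ∉ W
candidate 6: n = (1, -1, 0, 1) → π⊥ ≈ (+2.414214, +0.000000); max(|x|,|y|,|x±y|/√2) = 2.414214 > 0.8 ⇒ ∉ W
candidate 7: n = (0, 0, 1, 1) → π⊥ ≈ (+0.707107, -0.292893); max(|x|,|y|,|x±y|/√2) = 0.707107 ≤ 0.8 ⇒ ∈ W
candidate 8: n = (-1, 1, 1, -1) → π⊥ ≈ (-2.414214, -1.000000); max(|x|,|y|,|x±y|/√2) = 2.414214 > 0.8 ⇒ ∉ W

7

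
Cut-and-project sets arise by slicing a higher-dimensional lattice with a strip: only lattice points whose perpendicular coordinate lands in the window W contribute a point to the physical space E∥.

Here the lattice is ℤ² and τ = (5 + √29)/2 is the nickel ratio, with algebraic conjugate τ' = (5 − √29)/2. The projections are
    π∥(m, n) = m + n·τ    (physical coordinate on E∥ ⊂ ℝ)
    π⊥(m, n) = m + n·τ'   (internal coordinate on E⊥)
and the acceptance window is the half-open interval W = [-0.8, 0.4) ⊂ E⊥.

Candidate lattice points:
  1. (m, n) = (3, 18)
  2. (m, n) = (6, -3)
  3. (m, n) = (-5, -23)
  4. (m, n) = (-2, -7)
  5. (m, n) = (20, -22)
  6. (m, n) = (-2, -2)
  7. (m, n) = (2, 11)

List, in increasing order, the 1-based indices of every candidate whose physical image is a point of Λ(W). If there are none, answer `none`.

1, 3, 4, 7

τ' = (5−√29)/2 ≈ -0.1926.
#1 (3,18): internal coord 3 + (18)·τ' = -0.4665; -0.4665 ∈ [-0.8, 0.4) → IN Λ
#2 (6,-3): internal coord 6 + (-3)·τ' = +6.5777; +6.5777 ∉ [-0.8, 0.4) → out
#3 (-5,-23): internal coord -5 + (-23)·τ' = -0.5706; -0.5706 ∈ [-0.8, 0.4) → IN Λ
#4 (-2,-7): internal coord -2 + (-7)·τ' = -0.6519; -0.6519 ∈ [-0.8, 0.4) → IN Λ
#5 (20,-22): internal coord 20 + (-22)·τ' = +24.2368; +24.2368 ∉ [-0.8, 0.4) → out
#6 (-2,-2): internal coord -2 + (-2)·τ' = -1.6148; -1.6148 ∉ [-0.8, 0.4) → out
#7 (2,11): internal coord 2 + (11)·τ' = -0.1184; -0.1184 ∈ [-0.8, 0.4) → IN Λ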